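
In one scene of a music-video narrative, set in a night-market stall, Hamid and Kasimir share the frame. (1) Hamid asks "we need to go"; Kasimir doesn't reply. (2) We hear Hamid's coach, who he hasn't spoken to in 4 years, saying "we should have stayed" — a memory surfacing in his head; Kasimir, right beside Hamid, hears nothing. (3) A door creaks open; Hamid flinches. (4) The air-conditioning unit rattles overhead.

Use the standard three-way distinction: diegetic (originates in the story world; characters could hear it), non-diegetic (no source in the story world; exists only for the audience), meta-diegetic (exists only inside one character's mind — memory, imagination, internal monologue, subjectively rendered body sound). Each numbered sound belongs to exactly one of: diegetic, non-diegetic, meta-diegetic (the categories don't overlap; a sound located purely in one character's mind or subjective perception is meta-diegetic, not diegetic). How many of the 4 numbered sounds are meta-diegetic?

(1) is diegetic: on-screen dialogue — Hamid speaks and Kasimir is there to hear.
(2) is meta-diegetic: the voice is a memory playing only inside Hamid's mind; Kasimir can't hear it.
(3) an in-world source (a door); characters could hear it → diegetic.
(4) is diegetic: the air-conditioning unit is part of the location's real environment.
Meta-diegetic: (2) — that's 1.

1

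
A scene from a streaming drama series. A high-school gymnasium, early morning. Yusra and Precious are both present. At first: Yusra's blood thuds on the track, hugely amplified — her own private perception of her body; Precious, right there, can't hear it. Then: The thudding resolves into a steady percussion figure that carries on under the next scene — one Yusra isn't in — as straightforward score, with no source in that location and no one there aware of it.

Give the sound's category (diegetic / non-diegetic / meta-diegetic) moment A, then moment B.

Moment A: it's Yusra's subjective body sound, inaudible to Precious → meta-diegetic.
Moment B: detached from Yusra and playing as sourceless score over a scene she isn't in — for the audience only → non-diegetic.

meta-diegetic, non-diegetic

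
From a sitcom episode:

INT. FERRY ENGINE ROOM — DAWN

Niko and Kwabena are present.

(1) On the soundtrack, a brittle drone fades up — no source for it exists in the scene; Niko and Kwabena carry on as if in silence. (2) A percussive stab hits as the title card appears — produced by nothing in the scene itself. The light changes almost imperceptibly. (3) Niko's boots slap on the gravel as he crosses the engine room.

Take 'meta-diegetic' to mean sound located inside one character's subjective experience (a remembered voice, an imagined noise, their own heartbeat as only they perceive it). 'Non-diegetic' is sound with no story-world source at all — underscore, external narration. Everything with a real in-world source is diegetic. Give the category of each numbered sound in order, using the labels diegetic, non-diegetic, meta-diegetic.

non-diegetic, non-diegetic, diegetic

(1) nothing in the engine room produces it and the characters don't hear it — pure soundtrack → non-diegetic.
(2) is non-diegetic: an editorial stinger — it belongs to the cut, not the story world.
(3) Niko's footsteps are produced in the story world → diegetic.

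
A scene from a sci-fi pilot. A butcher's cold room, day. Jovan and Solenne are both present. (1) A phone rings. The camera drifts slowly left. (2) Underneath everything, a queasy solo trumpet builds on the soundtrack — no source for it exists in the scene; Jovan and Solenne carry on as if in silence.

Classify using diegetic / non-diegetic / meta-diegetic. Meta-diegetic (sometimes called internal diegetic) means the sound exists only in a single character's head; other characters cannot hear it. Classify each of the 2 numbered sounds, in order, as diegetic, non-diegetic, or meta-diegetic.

(1) an in-world source (a phone); characters could hear it → diegetic.
Sound (2): it has no source in the story world and no character can hear it — it's underscore, so non-diegetic.

diegetic, non-diegetic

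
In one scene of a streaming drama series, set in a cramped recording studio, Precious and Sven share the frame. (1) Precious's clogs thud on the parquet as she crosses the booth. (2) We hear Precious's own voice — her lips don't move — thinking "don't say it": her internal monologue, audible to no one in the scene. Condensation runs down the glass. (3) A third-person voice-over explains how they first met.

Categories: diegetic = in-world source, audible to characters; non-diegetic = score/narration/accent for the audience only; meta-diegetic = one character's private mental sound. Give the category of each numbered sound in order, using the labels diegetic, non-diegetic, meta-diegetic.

diegetic, meta-diegetic, non-diegetic

Sound (1): Precious's footsteps are produced in the story world, so diegetic.
(2) Precious's thought-voice: a private mental sound no other character can hear → meta-diegetic.
(3) is non-diegetic: the narrator exists outside the story world, addressing only the audience.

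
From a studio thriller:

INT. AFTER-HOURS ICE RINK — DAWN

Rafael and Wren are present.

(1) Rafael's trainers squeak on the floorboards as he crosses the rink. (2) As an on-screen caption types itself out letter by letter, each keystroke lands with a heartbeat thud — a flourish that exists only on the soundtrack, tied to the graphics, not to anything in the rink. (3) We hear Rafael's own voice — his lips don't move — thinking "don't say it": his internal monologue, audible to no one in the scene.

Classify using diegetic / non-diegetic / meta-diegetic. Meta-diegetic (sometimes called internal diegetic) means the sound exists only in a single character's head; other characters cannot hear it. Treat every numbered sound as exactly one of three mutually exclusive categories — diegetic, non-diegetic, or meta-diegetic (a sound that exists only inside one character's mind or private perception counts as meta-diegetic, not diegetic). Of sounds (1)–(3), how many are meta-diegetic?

1

(1) is diegetic: Rafael's footsteps are produced in the story world.
(2) it accompanies on-screen graphics, not anything inside the story world → non-diegetic.
(3) it's Rafael's unspoken thought, heard only by the audience via his subjectivity → meta-diegetic.
So 1 of the 3 is meta-diegetic: (3).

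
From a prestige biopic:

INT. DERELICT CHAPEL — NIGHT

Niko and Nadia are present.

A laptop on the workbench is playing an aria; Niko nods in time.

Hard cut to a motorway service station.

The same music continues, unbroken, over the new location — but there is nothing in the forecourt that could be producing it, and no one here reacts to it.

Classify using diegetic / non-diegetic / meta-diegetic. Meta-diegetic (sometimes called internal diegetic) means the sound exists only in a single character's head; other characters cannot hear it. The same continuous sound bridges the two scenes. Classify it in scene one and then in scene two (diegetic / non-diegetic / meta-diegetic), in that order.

Scene one: a laptop is an on-screen source and Niko reacts to it → diegetic.
Scene two: there is no source in the forecourt and no one hears it — it's now underscore → non-diegetic.

diegetic, non-diegetic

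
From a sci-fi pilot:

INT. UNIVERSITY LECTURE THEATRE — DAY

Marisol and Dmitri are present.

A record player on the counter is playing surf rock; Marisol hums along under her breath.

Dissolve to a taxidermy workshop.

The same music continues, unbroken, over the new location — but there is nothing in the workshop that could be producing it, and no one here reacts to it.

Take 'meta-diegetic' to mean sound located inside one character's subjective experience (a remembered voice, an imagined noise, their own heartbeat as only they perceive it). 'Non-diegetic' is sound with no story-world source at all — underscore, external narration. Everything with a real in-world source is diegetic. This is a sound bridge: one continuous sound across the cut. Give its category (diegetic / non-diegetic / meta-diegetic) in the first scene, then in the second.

Scene one: a record player is an on-screen source and Marisol reacts to it → diegetic.
Scene two: there is no source in the workshop and no one hears it — it's now underscore → non-diegetic.

diegetic, non-diegetic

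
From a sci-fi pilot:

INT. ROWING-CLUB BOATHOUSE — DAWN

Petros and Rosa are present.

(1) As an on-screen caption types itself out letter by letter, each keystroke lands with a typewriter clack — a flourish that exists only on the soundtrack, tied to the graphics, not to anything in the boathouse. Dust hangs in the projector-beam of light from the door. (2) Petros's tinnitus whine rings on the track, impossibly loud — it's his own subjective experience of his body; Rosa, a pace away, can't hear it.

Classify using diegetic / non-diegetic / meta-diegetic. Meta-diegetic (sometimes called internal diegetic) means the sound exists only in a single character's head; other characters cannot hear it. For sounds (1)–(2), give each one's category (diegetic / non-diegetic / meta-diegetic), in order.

(1) sound married to a title/caption — outside the diegesis by definition → non-diegetic.
(2) a subjective body sound — Petros's private perception, inaudible to Rosa → meta-diegetic.

non-diegetic, meta-diegetic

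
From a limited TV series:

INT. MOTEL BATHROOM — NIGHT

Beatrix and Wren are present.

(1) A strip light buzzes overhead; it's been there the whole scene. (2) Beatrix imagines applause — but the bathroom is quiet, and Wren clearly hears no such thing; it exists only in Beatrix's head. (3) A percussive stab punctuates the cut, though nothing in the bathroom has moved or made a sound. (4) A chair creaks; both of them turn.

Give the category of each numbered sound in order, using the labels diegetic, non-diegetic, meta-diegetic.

diegetic, meta-diegetic, non-diegetic, diegetic

Sound (1): it's the actual ambient sound of the location, so diegetic.
(2) Beatrix alone 'hears' it — an imagined sound, not present in the space → meta-diegetic.
(3) an editorial stinger — it belongs to the cut, not the story world → non-diegetic.
(4) an in-world source (a chair); characters could hear it → diegetic.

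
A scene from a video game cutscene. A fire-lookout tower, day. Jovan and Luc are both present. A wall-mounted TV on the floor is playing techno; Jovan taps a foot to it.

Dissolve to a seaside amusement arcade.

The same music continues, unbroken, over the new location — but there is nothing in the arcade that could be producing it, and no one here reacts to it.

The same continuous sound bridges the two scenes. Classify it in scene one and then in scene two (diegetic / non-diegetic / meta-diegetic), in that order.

Scene one: a wall-mounted TV is an on-screen source and Jovan reacts to it → diegetic.
Scene two: there is no source in the arcade and no one hears it — it's now underscore → non-diegetic.

diegetic, non-diegetic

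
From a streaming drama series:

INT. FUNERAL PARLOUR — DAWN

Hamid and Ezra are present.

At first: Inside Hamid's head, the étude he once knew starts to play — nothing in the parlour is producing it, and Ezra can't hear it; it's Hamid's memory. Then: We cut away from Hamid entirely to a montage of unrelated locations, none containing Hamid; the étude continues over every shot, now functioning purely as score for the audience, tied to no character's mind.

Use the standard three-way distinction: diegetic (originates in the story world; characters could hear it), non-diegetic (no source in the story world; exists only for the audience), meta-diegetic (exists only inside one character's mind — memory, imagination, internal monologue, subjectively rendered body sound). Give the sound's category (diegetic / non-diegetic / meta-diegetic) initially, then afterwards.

meta-diegetic, non-diegetic

Initially: the music lives inside Hamid's mind alone; Ezra can't hear it → meta-diegetic.
Afterwards: once it plays over shots Hamid isn't in, detached from any character's subjectivity, it's conventional underscore → non-diegetic.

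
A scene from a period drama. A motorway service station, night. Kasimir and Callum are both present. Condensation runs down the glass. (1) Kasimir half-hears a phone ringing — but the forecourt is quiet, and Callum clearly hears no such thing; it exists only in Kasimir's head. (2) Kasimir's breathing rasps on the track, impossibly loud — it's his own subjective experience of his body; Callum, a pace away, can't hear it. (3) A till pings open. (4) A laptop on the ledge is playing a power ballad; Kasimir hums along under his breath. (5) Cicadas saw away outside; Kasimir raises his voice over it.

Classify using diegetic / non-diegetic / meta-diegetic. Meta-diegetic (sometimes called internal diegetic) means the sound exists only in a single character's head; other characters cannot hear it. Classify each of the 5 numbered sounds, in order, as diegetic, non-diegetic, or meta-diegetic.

Sound (1): subjective to Kasimir: the forecourt is silent and Callum hears nothing, so meta-diegetic.
(2) it's Kasimir's internal bodily sensation rendered as sound; only Kasimir 'hears' it → meta-diegetic.
Sound (3): an in-world source (a till); characters could hear it, so diegetic.
(4) is diegetic: the music comes from an on-screen device that Kasimir responds to.
(5) is diegetic: cicadas is part of the location's real environment.

meta-diegetic, meta-diegetic, diegetic, diegetic, diegetic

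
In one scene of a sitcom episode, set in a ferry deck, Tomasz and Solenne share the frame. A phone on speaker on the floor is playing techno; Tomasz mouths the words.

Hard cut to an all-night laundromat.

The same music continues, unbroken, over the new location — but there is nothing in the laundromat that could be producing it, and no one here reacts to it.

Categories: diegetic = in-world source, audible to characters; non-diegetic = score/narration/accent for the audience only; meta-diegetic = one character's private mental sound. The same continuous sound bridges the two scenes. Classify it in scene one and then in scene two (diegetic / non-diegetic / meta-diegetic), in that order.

Scene one: a phone on speaker is an on-screen source and Tomasz reacts to it → diegetic.
Scene two: there is no source in the laundromat and no one hears it — it's now underscore → non-diegetic.

diegetic, non-diegetic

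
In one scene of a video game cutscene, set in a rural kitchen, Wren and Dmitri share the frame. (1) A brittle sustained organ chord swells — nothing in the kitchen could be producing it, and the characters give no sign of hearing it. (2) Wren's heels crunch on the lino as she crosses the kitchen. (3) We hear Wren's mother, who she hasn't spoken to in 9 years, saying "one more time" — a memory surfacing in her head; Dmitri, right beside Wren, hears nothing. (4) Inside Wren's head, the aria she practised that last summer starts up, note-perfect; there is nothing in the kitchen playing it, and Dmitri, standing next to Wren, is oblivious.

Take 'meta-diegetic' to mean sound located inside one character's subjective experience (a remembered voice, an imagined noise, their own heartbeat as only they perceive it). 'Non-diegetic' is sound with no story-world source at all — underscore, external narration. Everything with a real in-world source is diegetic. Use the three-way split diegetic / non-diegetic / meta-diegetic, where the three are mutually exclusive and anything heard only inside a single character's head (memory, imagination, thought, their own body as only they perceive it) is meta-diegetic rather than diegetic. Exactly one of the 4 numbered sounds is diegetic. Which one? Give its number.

2

(1) is non-diegetic: score with no on-screen or off-screen source; it exists for the audience alone.
(2) is diegetic: a character's body making contact with the set — an in-world sound.
Sound (3): a remembered line, private to Wren — not present in the room, not audible to Dmitri, so meta-diegetic.
Sound (4): remembered music, private to Wren — Dmitri is oblivious because it isn't in the room, so meta-diegetic.
Only (2) is diegetic.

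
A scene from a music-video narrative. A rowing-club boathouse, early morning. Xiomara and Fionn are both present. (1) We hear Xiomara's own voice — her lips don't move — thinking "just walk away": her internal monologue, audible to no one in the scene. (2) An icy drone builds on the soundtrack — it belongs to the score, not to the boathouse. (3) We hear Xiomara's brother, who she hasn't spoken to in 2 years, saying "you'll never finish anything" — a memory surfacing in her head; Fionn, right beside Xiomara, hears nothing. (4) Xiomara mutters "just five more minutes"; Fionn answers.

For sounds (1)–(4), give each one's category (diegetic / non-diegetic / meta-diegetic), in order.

meta-diegetic, non-diegetic, meta-diegetic, diegetic

(1) is meta-diegetic: Xiomara's thought-voice: a private mental sound no other character can hear.
(2) is non-diegetic: nothing in the boathouse produces it and the characters don't hear it — pure soundtrack.
(3) is meta-diegetic: it's Xiomara's recollection rendered as sound; the other character can't hear it.
Sound (4): Xiomara is a character speaking aloud in the scene, so diegetic.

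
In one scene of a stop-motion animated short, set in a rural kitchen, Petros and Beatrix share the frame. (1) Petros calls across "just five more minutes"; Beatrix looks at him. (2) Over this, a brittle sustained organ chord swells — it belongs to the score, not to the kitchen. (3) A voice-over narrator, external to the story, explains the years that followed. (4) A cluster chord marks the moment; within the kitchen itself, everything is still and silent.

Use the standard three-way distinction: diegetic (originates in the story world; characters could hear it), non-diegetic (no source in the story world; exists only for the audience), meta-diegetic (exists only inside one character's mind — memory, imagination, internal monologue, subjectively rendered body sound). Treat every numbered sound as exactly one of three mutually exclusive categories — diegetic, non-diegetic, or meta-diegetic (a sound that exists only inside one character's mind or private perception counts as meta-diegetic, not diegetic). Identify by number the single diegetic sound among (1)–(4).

1

(1) on-screen dialogue — Petros speaks and Beatrix is there to hear → diegetic.
(2) is non-diegetic: it has no source in the story world and no character can hear it — it's underscore.
(3) the narrator exists outside the story world, addressing only the audience → non-diegetic.
(4) an editorial stinger — it belongs to the cut, not the story world → non-diegetic.
Only (1) is diegetic.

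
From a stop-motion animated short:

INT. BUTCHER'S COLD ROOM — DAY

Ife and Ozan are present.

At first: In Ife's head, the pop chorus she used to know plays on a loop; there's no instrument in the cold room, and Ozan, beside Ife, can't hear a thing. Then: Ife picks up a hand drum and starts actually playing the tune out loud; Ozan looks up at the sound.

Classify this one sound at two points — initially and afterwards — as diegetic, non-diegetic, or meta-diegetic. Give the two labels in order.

meta-diegetic, diegetic

Initially: the tune exists only as Ife's private memory; Ozan can't hear it → meta-diegetic.
Afterwards: Ife is now producing it live on a hand drum, in the room, and Ozan hears it → diegetic.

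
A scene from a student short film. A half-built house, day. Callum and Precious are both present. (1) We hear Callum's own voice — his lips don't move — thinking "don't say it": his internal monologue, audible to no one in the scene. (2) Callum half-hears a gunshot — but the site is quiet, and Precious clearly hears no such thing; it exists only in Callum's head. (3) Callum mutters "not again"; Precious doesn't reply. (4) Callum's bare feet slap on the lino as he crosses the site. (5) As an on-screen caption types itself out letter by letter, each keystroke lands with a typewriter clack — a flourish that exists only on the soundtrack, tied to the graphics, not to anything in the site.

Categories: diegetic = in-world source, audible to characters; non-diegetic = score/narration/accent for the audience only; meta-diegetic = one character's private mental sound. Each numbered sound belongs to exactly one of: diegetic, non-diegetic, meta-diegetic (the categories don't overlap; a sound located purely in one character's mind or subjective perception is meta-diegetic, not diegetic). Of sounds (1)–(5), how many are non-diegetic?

1

(1) is meta-diegetic: internal monologue — inside Callum's mind, not spoken into the scene.
Sound (2): subjective to Callum: the site is silent and Precious hears nothing, so meta-diegetic.
Sound (3): Callum is a character speaking aloud in the scene, so diegetic.
Sound (4): Callum's footsteps are produced in the story world, so diegetic.
Sound (5): it accompanies on-screen graphics, not anything inside the story world, so non-diegetic.
Non-diegetic: (5) — that's 1.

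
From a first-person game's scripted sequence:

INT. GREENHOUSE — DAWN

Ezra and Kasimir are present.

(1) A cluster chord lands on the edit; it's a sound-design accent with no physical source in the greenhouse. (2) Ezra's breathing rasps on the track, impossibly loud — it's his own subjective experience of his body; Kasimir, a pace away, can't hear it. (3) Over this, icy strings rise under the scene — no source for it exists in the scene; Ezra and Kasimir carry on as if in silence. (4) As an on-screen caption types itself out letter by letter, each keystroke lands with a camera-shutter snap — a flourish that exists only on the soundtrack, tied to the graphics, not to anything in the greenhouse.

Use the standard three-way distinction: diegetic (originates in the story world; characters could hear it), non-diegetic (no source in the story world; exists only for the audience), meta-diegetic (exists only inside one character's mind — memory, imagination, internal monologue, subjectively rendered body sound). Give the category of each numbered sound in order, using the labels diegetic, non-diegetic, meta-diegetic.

non-diegetic, meta-diegetic, non-diegetic, non-diegetic

(1) is non-diegetic: an editorial stinger — it belongs to the cut, not the story world.
Sound (2): a subjective body sound — Ezra's private perception, inaudible to Kasimir, so meta-diegetic.
Sound (3): it has no source in the story world and no character can hear it — it's underscore, so non-diegetic.
(4) sound married to a title/caption — outside the diegesis by definition → non-diegetic.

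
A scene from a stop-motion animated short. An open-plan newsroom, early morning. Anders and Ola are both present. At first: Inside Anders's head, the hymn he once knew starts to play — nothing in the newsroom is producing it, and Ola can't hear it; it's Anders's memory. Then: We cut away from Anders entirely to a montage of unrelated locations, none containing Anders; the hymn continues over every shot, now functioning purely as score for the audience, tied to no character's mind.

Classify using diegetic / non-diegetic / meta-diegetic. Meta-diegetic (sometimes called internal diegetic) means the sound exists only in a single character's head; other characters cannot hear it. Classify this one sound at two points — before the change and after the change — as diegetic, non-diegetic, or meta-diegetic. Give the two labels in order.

meta-diegetic, non-diegetic

Before the change: the music lives inside Anders's mind alone; Ola can't hear it → meta-diegetic.
After the change: once it plays over shots Anders isn't in, detached from any character's subjectivity, it's conventional underscore → non-diegetic.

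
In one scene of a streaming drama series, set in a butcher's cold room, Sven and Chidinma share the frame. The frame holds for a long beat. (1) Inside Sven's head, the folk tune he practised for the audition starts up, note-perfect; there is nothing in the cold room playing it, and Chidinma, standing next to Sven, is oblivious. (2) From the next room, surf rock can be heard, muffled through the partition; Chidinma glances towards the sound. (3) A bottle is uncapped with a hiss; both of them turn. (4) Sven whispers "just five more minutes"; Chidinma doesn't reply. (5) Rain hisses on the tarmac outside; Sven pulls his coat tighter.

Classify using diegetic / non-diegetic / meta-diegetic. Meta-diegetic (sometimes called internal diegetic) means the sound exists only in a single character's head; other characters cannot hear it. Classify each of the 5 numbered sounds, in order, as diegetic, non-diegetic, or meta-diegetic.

meta-diegetic, diegetic, diegetic, diegetic, diegetic

(1) is meta-diegetic: the music is a memory playing inside Sven's mind alone; no real-world source, Chidinma can't hear it.
(2) is diegetic: the music has an off-screen but real-world source and a character hears it.
(3) is diegetic: an in-world source (a bottle); characters could hear it.
(4) is diegetic: spoken by a character present in the story world.
(5) ambient/room sound belonging to the story's physical space → diegetic.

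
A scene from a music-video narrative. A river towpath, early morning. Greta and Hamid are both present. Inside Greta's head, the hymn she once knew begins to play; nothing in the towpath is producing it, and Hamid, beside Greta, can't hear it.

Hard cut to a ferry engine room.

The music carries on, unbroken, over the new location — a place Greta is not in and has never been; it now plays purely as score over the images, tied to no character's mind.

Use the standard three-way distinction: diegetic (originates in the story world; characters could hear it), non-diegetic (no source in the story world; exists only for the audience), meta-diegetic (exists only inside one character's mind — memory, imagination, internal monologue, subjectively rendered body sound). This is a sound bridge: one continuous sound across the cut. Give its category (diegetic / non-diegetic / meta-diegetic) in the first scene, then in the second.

Scene one: the music exists only inside Greta's mind; Hamid can't hear it → meta-diegetic.
Scene two: it's detached from Greta entirely and plays over unrelated images with no in-world source — conventional underscore → non-diegetic.

meta-diegetic, non-diegetic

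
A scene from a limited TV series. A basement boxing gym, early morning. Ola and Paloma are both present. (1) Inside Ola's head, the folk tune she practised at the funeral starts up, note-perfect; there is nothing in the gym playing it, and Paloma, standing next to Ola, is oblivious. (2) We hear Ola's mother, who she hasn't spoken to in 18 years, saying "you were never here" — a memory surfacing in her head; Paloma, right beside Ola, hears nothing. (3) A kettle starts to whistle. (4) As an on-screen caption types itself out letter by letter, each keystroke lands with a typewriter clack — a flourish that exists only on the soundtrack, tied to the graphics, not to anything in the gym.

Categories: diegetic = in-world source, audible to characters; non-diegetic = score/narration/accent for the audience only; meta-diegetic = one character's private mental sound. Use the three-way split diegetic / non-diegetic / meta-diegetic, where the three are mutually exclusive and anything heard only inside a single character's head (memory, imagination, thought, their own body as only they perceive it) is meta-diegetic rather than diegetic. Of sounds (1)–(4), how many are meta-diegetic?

(1) remembered music, private to Ola — Paloma is oblivious because it isn't in the room → meta-diegetic.
Sound (2): it's Ola's recollection rendered as sound; the other character can't hear it, so meta-diegetic.
Sound (3): an in-world source (a kettle); characters could hear it, so diegetic.
Sound (4): sound married to a title/caption — outside the diegesis by definition, so non-diegetic.
Meta-diegetic: (1), (2) — that's 2.

2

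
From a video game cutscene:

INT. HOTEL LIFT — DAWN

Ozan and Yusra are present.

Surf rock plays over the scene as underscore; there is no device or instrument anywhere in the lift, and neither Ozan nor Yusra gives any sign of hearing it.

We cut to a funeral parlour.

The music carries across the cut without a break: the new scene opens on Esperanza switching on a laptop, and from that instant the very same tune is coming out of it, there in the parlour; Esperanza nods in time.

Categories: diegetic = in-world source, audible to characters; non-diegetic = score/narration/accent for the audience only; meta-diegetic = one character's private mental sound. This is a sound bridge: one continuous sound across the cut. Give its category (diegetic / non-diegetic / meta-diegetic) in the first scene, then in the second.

Scene one: there's no in-world source anywhere and no character hears it — underscore for the audience only → non-diegetic.
Scene two: once Esperanza turns on a laptop, the music has a real source in the story world and Esperanza reacts to it → diegetic.

non-diegetic, diegetic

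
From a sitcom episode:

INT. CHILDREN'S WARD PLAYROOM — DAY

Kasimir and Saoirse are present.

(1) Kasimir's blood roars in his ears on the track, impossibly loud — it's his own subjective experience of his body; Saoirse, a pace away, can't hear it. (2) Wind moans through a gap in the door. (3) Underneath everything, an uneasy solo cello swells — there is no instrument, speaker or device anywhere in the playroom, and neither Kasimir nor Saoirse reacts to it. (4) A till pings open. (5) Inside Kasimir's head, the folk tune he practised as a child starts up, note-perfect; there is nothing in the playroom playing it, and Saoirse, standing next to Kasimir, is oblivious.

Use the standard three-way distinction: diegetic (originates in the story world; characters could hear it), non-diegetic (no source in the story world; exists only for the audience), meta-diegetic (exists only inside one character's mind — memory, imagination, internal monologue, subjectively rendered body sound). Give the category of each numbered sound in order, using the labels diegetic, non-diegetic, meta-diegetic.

Sound (1): a subjective body sound — Kasimir's private perception, inaudible to Saoirse, so meta-diegetic.
Sound (2): wind is part of the location's real environment, so diegetic.
(3) is non-diegetic: it has no source in the story world and no character can hear it — it's underscore.
(4) is diegetic: an in-world source (a till); characters could hear it.
(5) it lives in Kasimir's subjectivity, not in the playroom → meta-diegetic.

meta-diegetic, diegetic, non-diegetic, diegetic, meta-diegetic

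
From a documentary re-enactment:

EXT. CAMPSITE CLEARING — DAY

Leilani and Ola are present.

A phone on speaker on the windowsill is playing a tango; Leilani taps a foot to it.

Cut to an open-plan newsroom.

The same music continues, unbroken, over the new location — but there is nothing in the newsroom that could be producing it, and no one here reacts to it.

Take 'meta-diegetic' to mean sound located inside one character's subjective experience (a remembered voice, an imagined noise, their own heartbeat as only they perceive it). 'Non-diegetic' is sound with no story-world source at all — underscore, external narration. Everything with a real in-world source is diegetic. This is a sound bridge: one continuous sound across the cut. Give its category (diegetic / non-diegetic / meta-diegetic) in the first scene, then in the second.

Scene one: a phone on speaker is an on-screen source and Leilani reacts to it → diegetic.
Scene two: there is no source in the newsroom and no one hears it — it's now underscore → non-diegetic.

diegetic, non-diegetic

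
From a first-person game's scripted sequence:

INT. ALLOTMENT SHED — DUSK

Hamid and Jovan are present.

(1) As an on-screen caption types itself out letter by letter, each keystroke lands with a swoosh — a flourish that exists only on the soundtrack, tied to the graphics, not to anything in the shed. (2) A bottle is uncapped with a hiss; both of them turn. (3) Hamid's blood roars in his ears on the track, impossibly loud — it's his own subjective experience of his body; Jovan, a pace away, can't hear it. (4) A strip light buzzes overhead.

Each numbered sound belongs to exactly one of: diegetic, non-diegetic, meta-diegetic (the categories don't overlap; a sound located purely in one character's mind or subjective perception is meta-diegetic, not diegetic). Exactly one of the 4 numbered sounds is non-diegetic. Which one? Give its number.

Sound (1): the caption isn't part of the story world, so neither is the sound tied to it, so non-diegetic.
(2) a bottle is a real object/event in the scene's world → diegetic.
(3) point-of-audition from inside Hamid's body; not a sound in the room → meta-diegetic.
(4) it's the actual ambient sound of the location → diegetic.
Only (1) is non-diegetic.

1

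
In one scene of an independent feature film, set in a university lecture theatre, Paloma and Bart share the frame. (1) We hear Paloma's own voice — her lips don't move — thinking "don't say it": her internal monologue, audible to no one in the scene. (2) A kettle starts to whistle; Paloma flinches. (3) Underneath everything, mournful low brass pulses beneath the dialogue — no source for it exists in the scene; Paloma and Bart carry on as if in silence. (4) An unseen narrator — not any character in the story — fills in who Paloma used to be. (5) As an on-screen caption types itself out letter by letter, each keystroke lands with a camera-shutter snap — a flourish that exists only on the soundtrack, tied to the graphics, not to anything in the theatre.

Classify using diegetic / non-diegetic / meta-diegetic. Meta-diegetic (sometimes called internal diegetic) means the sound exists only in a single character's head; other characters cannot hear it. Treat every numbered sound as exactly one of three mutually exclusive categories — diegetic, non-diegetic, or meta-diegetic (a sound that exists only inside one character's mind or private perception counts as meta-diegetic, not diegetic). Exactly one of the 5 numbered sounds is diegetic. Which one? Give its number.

Sound (1): it's Paloma's unspoken thought, heard only by the audience via her subjectivity, so meta-diegetic.
Sound (2): the sound comes from a kettle physically present in the location, so diegetic.
Sound (3): score with no on-screen or off-screen source; it exists for the audience alone, so non-diegetic.
(4) the narrator exists outside the story world, addressing only the audience → non-diegetic.
Sound (5): sound married to a title/caption — outside the diegesis by definition, so non-diegetic.
Only (2) is diegetic.

2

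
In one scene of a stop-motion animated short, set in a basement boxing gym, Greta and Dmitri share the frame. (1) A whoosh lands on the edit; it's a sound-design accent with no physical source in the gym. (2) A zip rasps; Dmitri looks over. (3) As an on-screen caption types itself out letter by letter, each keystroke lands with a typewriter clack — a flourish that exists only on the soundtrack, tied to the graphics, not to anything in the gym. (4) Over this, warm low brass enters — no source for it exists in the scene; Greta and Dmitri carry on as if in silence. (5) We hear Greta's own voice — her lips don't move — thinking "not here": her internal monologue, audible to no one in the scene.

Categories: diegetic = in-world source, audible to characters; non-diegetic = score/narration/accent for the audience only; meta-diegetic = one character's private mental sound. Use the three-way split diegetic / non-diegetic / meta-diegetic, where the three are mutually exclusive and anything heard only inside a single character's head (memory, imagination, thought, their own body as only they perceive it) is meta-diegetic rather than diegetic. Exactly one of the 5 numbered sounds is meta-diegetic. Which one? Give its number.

5

(1) nothing in the scene produces it; it's an accent added for the audience → non-diegetic.
(2) is diegetic: a zip is a real object/event in the scene's world.
(3) is non-diegetic: the caption isn't part of the story world, so neither is the sound tied to it.
Sound (4): it has no source in the story world and no character can hear it — it's underscore, so non-diegetic.
Sound (5): Greta's thought-voice: a private mental sound no other character can hear, so meta-diegetic.
Only (5) is meta-diegetic.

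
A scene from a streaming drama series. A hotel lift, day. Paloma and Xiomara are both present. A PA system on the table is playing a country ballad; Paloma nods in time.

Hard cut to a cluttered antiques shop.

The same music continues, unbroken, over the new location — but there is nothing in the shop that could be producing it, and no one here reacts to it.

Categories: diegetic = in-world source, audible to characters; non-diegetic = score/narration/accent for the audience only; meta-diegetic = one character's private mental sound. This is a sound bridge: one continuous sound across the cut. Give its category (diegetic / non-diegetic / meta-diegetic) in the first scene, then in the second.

Scene one: a PA system is an on-screen source and Paloma reacts to it → diegetic.
Scene two: there is no source in the shop and no one hears it — it's now underscore → non-diegetic.

diegetic, non-diegetic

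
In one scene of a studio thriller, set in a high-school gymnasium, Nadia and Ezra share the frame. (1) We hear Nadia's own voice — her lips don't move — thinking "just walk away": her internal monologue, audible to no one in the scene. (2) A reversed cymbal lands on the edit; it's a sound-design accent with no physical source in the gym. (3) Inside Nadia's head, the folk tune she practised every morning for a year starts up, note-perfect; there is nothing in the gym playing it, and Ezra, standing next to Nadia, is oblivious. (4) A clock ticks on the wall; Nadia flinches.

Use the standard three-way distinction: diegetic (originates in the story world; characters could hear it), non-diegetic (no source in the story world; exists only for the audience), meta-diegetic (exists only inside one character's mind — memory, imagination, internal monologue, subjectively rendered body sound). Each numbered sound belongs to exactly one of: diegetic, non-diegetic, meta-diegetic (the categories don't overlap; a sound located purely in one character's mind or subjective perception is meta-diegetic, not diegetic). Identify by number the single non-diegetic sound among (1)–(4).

Sound (1): internal monologue — inside Nadia's mind, not spoken into the scene, so meta-diegetic.
(2) is non-diegetic: nothing in the scene produces it; it's an accent added for the audience.
Sound (3): the music is a memory playing inside Nadia's mind alone; no real-world source, Ezra can't hear it, so meta-diegetic.
Sound (4): a clock is a real object/event in the scene's world, so diegetic.
Only (2) is non-diegetic.

2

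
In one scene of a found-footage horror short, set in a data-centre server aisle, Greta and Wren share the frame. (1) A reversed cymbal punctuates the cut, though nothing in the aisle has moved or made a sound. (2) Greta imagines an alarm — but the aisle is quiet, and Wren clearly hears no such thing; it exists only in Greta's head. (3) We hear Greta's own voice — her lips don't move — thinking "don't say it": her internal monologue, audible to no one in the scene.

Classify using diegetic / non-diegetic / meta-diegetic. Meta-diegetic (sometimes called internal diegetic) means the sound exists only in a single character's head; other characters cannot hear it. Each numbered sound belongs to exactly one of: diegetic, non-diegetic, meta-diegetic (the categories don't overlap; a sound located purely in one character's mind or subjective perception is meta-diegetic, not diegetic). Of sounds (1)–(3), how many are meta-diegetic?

2

(1) it's a sound-design accent with no in-world source; no one in the scene can hear it → non-diegetic.
(2) is meta-diegetic: Greta alone 'hears' it — an imagined sound, not present in the space.
(3) internal monologue — inside Greta's mind, not spoken into the scene → meta-diegetic.
Meta-diegetic: (2), (3) — that's 2.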